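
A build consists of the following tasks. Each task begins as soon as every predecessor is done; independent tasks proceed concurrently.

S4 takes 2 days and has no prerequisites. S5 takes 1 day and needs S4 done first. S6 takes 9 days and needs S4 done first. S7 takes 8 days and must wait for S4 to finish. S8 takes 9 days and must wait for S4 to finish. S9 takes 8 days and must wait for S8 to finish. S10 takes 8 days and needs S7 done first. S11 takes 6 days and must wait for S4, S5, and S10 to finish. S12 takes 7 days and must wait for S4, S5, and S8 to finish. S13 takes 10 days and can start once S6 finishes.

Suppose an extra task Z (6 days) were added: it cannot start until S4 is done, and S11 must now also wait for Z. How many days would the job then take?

24

Originally the job takes 24 days.
With Z inserted, S11 now waits for max(S4, S5, S10, Z).
New critical path: S4→S7→S10→S11 = 2+8+8+6 = 24 ⇒ 24 days.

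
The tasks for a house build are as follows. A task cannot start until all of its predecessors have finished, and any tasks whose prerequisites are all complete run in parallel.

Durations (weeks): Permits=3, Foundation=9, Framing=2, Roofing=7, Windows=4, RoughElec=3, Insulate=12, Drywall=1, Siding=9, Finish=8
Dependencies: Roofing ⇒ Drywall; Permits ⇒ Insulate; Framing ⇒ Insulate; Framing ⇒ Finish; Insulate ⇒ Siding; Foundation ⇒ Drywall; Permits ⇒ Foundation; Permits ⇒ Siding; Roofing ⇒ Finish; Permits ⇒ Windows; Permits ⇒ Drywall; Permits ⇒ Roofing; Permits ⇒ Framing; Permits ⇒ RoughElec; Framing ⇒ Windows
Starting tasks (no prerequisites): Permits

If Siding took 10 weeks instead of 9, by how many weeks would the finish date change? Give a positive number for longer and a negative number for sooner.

1

Baseline: Permits→Framing→Insulate→Siding = 3+2+12+9 = 26 → 26 weeks.
Since Siding is critical, the +1 change carries straight to that chain (now 27 weeks).
The critical path is still Permits→Framing→Insulate→Siding; finish is now 27 weeks.
Change in finish: 27 − 26 = +1 weeks.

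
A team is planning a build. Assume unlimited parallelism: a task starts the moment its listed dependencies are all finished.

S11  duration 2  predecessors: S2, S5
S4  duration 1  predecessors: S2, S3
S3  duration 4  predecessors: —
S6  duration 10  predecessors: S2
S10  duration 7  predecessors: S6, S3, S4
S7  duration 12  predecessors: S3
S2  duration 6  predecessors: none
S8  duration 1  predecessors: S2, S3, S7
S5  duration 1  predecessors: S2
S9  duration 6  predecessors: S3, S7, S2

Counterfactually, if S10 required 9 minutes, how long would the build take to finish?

Baseline: S2→S6→S10 = 6+10+7 = 23 → 23 minutes.
S10 lies on that path, so at 9 minutes the path becomes 25 minutes.
No other chain overtakes it, so the finish is 25 minutes.

25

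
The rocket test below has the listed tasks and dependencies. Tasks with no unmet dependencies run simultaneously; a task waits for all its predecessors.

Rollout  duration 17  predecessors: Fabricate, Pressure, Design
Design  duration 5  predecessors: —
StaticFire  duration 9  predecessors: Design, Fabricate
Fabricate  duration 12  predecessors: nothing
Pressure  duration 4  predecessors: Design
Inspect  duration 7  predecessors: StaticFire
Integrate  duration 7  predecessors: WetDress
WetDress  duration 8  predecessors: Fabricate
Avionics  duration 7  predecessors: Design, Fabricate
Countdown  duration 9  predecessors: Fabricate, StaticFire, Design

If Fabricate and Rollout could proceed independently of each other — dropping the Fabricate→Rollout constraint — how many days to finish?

30

Original critical path: Fabricate→StaticFire→Countdown = 12+9+9 = 30 ⇒ 30 days.
Without Fabricate→Rollout, Rollout's earliest start moves from 12 to 9.
The longest chain is now Fabricate→StaticFire→Countdown = 12+9+9 = 30, so the schedule takes 30 days.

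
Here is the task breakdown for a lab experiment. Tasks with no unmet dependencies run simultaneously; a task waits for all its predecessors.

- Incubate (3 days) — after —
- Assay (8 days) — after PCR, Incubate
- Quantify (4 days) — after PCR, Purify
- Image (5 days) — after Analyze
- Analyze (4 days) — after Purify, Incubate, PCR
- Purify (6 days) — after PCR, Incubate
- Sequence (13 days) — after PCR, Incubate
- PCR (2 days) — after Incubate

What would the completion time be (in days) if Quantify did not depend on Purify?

20

With the dependency in place, Incubate→PCR→Purify→Analyze→Image = 3+2+6+4+5 = 20 sets the finish at 20 days.
Without Purify→Quantify, Quantify's earliest start moves from 11 to 5.
New critical path: Incubate→PCR→Purify→Analyze→Image = 3+2+6+4+5 = 20 ⇒ 20 days.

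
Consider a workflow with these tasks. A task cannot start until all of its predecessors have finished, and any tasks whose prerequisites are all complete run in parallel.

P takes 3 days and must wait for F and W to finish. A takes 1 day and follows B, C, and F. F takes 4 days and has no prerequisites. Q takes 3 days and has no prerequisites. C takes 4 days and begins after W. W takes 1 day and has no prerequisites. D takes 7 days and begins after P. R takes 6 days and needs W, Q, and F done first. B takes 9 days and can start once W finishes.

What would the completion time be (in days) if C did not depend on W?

14

With the dependency in place, F→P→D = 4+3+7 = 14 sets the finish at 14 days.
Without W→C, C's earliest start moves from 1 to 0.
After: F→P→D = 4+3+7 = 14 → 14 days.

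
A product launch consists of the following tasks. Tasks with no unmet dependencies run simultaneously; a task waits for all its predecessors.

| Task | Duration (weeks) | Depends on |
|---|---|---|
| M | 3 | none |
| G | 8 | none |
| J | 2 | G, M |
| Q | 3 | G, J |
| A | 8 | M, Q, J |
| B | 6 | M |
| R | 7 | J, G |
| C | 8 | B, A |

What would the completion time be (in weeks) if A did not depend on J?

Before: longest chain G→J→Q→A→C = 8+2+3+8+8 = 29, finish 29.
Dropping J→A doesn't change A's earliest start (13); another predecessor still binds.
New critical path: G→J→Q→A→C = 8+2+3+8+8 = 29 ⇒ 29 weeks.

29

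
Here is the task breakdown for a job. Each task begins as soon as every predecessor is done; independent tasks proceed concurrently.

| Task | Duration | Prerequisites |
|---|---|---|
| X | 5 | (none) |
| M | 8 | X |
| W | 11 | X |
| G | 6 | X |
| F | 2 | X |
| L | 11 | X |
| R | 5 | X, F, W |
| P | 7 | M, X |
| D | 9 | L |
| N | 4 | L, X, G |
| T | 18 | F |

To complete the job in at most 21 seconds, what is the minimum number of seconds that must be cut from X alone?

Current finish: 25 seconds; target: 21.
X is on every critical path, so each second cut from X cuts the finish by one (this holds down to a finish of 21).
Need 25 − 21 = 4 seconds off X → X becomes 1 second, finish becomes 21.

4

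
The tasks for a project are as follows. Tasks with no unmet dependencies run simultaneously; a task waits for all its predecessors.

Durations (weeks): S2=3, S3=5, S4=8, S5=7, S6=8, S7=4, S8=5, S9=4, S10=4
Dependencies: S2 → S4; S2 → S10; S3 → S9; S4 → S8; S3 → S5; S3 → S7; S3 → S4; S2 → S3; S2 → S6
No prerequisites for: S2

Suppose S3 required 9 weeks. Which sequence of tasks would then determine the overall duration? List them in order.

S2, S3, S4, S8

As given, the longest chain is S2→S3→S4→S8 = 3+5+8+5 = 21, so the finish is 21 weeks.
Since S3 is critical, the +4 change carries straight to that chain (now 25 weeks).
That remains the longest chain; total 25 weeks.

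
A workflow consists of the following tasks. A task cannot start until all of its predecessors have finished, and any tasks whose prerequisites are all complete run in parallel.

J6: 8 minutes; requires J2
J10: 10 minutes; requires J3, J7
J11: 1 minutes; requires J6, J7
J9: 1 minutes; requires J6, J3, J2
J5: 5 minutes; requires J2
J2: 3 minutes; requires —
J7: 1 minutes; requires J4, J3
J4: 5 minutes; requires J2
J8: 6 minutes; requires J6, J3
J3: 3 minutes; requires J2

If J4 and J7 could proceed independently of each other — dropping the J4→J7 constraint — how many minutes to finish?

17

Before: longest chain J2→J4→J7→J10 = 3+5+1+10 = 19, finish 19.
Without J4→J7, J7's earliest start moves from 8 to 6.
After: J2→J3→J7→J10 = 3+3+1+10 = 17 → 17 minutes.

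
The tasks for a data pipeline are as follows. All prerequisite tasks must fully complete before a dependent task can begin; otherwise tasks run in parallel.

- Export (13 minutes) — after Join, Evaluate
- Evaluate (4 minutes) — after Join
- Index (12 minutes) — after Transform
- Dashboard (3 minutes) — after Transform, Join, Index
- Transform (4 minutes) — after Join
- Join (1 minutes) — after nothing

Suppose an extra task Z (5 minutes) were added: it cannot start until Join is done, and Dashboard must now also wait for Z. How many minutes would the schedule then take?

20

Originally the schedule takes 20 minutes.
With Z inserted, Dashboard now waits for max(Transform, Join, Index, Z).
New critical path: Join→Transform→Index→Dashboard = 1+4+12+3 = 20 ⇒ 20 minutes.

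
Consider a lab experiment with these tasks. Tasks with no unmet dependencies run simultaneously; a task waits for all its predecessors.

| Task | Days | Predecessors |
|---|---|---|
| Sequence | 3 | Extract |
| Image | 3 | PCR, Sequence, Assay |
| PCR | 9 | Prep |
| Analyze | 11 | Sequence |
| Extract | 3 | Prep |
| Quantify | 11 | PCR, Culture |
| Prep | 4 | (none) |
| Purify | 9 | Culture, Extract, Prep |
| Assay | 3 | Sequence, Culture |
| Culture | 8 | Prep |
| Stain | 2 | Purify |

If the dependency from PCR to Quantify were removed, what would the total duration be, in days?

23

Before: longest chain Prep→PCR→Quantify = 4+9+11 = 24, finish 24.
Without PCR→Quantify, Quantify's earliest start moves from 13 to 12.
The longest chain is now Prep→Culture→Purify→Stain = 4+8+9+2 = 23, so the job takes 23 days.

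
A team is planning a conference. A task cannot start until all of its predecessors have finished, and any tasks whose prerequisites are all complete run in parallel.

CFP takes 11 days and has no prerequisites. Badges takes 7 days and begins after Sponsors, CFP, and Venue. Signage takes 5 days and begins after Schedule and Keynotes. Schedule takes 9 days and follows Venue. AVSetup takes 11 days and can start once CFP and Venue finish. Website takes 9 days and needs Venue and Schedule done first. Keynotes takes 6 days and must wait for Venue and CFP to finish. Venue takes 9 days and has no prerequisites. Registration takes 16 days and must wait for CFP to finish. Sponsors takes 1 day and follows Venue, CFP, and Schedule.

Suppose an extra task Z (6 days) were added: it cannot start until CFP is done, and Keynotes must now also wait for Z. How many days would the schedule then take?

Originally the schedule takes 27 days.
With Z inserted, Keynotes now waits for max(Venue, CFP, Z).
New critical path: CFP→Z→Keynotes→Signage = 11+6+6+5 = 28 ⇒ 28 days.

28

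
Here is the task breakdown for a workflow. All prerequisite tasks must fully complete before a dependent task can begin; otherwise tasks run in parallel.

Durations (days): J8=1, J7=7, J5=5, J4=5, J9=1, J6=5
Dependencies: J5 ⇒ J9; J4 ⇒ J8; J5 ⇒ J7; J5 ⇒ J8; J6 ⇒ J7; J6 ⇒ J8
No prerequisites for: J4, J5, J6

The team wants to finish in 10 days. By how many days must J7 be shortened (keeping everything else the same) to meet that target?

2

Current finish: 12 days; target: 10.
J7 is on every critical path, so each day cut from J7 cuts the finish by one (this holds down to a finish of 6).
Need 12 − 10 = 2 days off J7 → J7 becomes 5 days, finish becomes 10.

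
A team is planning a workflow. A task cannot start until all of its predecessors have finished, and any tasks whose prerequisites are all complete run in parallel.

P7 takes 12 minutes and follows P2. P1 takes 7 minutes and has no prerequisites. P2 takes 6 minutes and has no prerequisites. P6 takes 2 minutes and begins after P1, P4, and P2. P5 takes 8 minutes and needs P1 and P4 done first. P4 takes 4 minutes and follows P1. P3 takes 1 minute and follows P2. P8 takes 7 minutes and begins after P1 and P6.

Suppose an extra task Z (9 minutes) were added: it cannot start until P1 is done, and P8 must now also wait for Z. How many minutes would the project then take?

23

Originally the project takes 20 minutes.
With Z inserted, P8 now waits for max(P1, P6, Z).
New critical path: P1→Z→P8 = 7+9+7 = 23 ⇒ 23 minutes.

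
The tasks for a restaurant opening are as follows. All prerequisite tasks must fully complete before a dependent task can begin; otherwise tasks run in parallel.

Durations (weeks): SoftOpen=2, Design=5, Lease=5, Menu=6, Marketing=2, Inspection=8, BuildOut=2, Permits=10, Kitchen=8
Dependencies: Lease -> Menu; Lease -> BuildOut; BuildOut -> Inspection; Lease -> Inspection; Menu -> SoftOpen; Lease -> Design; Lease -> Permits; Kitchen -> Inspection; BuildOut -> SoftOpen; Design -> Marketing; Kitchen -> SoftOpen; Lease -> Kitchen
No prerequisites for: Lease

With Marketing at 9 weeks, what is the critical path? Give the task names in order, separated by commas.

Critical path before the change: Lease→Kitchen→Inspection = 5+8+8 = 21 giving 21 weeks.
Marketing is off the critical path — its longest chain is 12 weeks, giving 9 of slack.
No other chain overtakes it, so the finish is 21 weeks.

Lease, Kitchen, Inspection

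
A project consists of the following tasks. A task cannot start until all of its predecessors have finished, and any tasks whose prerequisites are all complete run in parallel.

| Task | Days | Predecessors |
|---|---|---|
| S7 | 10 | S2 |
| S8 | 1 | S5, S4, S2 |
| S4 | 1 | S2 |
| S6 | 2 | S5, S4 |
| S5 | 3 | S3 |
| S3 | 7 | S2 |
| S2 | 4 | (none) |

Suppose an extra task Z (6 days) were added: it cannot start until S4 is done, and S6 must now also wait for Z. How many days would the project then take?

16

Originally the project takes 16 days.
With Z inserted, S6 now waits for max(S5, S4, Z).
New critical path: S2→S3→S5→S6 = 4+7+3+2 = 16 ⇒ 16 days.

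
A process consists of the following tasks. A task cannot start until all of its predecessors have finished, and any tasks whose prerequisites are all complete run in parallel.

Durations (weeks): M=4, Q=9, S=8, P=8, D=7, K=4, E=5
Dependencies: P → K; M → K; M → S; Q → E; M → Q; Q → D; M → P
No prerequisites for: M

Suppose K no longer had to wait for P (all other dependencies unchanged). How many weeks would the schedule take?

Original critical path: M→Q→D = 4+9+7 = 20 ⇒ 20 weeks.
Without P→K, K's earliest start moves from 12 to 4.
After: M→Q→D = 4+9+7 = 20 → 20 weeks.

20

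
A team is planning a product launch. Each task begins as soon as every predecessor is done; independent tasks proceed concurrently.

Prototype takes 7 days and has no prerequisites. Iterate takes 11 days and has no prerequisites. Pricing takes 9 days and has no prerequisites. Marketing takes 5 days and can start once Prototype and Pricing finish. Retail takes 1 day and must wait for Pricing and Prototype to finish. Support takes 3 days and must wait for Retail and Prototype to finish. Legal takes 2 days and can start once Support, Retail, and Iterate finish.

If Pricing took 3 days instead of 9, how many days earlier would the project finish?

As given, the longest chain is Pricing→Retail→Support→Legal = 9+1+3+2 = 15, so the finish is 15 days.
Since Pricing is critical, the -6 change carries straight to that chain (now 9 days).
New critical path: Prototype→Retail→Support→Legal = 7+1+3+2 = 13 ⇒ 13 days.
Change in finish: 13 − 15 = -2 days.

2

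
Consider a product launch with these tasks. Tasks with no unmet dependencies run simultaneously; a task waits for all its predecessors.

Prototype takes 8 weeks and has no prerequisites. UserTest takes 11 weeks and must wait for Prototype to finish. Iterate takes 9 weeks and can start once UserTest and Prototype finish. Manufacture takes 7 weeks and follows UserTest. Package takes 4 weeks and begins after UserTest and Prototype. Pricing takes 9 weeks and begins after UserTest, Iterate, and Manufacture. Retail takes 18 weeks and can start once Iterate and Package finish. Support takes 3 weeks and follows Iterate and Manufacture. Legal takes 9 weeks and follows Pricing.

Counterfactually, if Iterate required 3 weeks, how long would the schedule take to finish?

As given, the longest chain is Prototype→UserTest→Iterate→Pricing→Legal = 8+11+9+9+9 = 46, so the finish is 46 weeks.
Iterate lies on that path, so at 3 weeks the path becomes 40 weeks.
Now Prototype→UserTest→Manufacture→Pricing→Legal = 8+11+7+9+9 = 44 is longest, so the finish becomes 44 weeks.

44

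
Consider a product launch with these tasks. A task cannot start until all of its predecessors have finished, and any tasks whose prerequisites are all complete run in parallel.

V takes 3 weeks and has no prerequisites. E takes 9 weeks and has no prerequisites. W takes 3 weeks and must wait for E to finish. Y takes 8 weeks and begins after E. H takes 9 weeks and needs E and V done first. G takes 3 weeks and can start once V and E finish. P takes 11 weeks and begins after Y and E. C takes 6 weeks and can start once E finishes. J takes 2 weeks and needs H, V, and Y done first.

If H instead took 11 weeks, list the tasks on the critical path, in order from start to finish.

The binding path is E→Y→P = 9+8+11 = 28; finish at 28 weeks.
H is off the critical path — its longest chain is 20 weeks, giving 8 of slack.
No other chain overtakes it, so the finish is 28 weeks.

E, Y, P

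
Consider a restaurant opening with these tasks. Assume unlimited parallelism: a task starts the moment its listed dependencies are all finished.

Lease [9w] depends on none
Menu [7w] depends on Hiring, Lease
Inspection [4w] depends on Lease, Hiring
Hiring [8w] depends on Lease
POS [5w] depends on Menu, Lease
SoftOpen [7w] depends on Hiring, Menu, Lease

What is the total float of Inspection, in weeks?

10

Lease→Hiring→Menu→SoftOpen = 9+8+7+7 = 31 sets the makespan at 31 weeks.
Longest path through Inspection: 21 weeks (earliest finish 21, latest finish 31).
Slack of Inspection = 27 − 17 = 10 weeks.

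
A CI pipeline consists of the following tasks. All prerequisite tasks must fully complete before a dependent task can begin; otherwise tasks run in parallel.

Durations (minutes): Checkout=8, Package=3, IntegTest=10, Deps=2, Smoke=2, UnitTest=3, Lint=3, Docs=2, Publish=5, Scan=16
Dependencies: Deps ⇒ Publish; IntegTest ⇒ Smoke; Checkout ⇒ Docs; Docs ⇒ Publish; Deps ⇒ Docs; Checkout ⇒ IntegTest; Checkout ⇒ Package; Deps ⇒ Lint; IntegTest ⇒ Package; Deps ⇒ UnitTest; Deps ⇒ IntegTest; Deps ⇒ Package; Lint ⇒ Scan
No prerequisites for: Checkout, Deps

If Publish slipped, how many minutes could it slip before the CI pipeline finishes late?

6

Critical path: Checkout→IntegTest→Package = 8+10+3 = 21, so the finish is 21 minutes.
The longest chain containing Publish totals 15 minutes.
Float = 21 − 15 = 6.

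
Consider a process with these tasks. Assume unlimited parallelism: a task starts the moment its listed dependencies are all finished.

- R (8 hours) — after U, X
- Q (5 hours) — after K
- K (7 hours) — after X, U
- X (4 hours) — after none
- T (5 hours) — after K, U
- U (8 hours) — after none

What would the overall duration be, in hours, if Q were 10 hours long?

25

As given, the longest chain is U→K→Q = 8+7+5 = 20, so the finish is 20 hours.
Q lies on that path, so at 10 hours the path becomes 25 hours.
The critical path is still U→K→Q; finish is now 25 hours.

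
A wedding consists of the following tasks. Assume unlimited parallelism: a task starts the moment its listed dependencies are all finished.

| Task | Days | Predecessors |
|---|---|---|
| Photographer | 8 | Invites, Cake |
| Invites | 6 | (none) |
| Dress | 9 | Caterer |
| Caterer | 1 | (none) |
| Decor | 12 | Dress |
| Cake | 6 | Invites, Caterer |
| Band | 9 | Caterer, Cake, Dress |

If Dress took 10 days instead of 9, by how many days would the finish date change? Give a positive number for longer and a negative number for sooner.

The binding path is Caterer→Dress→Decor = 1+9+12 = 22; finish at 22 days.
Dress lies on that path, so at 10 days the path becomes 23 days.
That remains the longest chain; total 23 days.
Change in finish: 23 − 22 = +1 days.

1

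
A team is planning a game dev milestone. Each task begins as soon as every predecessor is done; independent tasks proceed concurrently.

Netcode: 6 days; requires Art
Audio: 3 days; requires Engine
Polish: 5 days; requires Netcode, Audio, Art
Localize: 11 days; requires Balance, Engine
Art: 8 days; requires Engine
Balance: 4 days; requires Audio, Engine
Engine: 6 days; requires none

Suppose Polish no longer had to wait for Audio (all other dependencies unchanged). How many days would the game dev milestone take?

With the dependency in place, Engine→Art→Netcode→Polish = 6+8+6+5 = 25 sets the finish at 25 days.
Dropping Audio→Polish doesn't change Polish's earliest start (20); another predecessor still binds.
After: Engine→Art→Netcode→Polish = 6+8+6+5 = 25 → 25 days.

25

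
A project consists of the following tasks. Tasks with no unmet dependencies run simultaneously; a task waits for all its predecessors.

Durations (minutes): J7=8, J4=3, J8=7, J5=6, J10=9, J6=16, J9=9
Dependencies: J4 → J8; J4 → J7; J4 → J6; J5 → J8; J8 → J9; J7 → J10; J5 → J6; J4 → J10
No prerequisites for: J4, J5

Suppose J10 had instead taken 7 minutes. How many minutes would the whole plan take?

22

As given, the longest chain is J5→J6 = 6+16 = 22, so the finish is 22 minutes.
J10 is off the critical path — its longest chain is 20 minutes, giving 2 of slack.
The critical path is still J5→J6; finish is now 22 minutes.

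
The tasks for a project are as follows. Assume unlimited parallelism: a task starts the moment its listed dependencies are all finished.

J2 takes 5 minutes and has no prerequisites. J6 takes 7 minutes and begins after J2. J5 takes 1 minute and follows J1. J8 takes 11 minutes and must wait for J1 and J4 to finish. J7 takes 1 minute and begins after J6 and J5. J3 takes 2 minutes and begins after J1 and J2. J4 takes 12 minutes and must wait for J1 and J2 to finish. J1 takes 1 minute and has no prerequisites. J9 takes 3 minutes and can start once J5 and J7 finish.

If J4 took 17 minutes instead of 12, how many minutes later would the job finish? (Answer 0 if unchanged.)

Baseline: J2→J4→J8 = 5+12+11 = 28 → 28 minutes.
J4 is on the critical path; changing it to 17 makes that path 33 minutes.
No other chain overtakes it, so the finish is 33 minutes.
Change in finish: 33 − 28 = +5 minutes.

5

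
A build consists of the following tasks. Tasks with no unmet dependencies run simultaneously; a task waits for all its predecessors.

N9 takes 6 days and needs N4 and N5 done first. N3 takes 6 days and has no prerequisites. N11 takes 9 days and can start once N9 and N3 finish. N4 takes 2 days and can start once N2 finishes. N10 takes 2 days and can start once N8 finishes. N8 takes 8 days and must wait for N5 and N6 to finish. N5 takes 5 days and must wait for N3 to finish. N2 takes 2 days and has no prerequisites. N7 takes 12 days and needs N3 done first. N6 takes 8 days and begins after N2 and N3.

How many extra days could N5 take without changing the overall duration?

Critical path: N3→N5→N9→N11 = 6+5+6+9 = 26, so the finish is 26 days.
The longest chain containing N5 totals 26 days.
Float = 26 − 26 = 0.

0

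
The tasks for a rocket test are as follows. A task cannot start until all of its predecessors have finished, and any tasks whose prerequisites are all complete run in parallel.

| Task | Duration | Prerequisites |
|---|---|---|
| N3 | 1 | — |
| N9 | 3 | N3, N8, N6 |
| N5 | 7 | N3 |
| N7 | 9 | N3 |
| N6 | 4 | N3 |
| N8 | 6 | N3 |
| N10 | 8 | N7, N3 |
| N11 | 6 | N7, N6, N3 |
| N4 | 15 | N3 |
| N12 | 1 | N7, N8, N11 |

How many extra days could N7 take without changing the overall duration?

0

The longest chain is N3→N7→N10 = 1+9+8 = 18; overall finish 18 days.
The longest chain containing N7 totals 18 days.
Float = 18 − 18 = 0.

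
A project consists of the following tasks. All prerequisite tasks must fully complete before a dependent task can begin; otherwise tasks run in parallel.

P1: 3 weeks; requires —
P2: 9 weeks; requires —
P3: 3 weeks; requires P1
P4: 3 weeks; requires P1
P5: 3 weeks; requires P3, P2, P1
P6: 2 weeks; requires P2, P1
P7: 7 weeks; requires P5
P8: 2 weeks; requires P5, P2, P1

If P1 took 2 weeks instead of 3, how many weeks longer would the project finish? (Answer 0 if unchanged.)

0

Actual critical path: P2→P5→P7 = 9+3+7 = 19 ⇒ 19 weeks.
The longest path through P1 is only 16 weeks, so P1 has float 3.
No other chain overtakes it, so the finish is 19 weeks.
Change in finish: 19 − 19 = +0 weeks.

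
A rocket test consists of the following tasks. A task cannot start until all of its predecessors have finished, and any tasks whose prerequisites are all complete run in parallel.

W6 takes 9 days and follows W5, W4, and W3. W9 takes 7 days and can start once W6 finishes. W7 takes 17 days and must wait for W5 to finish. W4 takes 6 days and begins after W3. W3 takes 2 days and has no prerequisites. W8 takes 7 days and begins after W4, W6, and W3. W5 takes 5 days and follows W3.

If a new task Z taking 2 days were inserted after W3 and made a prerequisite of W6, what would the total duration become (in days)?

Originally the job takes 24 days.
With Z inserted, W6 now waits for max(W5, W4, W3, Z).
New critical path: W3→W4→W6→W8 = 2+6+9+7 = 24 ⇒ 24 days.

24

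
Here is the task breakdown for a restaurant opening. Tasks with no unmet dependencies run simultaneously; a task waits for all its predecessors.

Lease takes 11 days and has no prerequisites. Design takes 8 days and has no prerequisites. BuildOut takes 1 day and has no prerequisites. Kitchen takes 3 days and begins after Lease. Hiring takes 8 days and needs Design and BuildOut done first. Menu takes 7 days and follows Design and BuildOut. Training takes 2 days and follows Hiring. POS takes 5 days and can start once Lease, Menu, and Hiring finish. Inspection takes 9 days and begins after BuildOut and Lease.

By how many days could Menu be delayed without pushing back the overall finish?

Critical path: Design→Hiring→POS = 8+8+5 = 21, so the finish is 21 days.
The longest chain containing Menu totals 20 days.
Slack of Menu = 9 − 8 = 1 day.

1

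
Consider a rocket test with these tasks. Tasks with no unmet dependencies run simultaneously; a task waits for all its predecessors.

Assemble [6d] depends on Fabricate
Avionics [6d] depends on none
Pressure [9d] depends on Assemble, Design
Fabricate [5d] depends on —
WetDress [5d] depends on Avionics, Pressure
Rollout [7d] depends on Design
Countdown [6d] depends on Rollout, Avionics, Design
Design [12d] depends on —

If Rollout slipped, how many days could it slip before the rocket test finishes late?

Design→Pressure→WetDress = 12+9+5 = 26 sets the makespan at 26 days.
Longest path through Rollout: 25 days (earliest finish 19, latest finish 20).
So Rollout can slip 20 − 19 = 1 day.

1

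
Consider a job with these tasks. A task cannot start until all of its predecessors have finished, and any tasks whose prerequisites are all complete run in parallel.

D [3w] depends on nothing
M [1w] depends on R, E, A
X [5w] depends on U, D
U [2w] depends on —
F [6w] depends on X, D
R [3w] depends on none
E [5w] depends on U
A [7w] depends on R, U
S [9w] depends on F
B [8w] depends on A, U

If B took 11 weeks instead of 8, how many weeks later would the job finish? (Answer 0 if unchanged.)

The binding path is D→X→F→S = 3+5+6+9 = 23; finish at 23 weeks.
B is off the critical path — its longest chain is 18 weeks, giving 5 of slack.
That remains the longest chain; total 23 weeks.
Change in finish: 23 − 23 = +0 weeks.

0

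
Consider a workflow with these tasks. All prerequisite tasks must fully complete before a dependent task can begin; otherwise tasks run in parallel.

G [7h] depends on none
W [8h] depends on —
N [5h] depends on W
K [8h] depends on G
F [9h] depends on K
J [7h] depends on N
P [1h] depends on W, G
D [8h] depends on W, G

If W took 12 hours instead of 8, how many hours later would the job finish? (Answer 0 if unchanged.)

The binding path is G→K→F = 7+8+9 = 24; finish at 24 hours.
The longest path through W is only 20 hours, so W has float 4.
The critical path is still G→K→F; finish is now 24 hours.
Change in finish: 24 − 24 = +0 hours.

0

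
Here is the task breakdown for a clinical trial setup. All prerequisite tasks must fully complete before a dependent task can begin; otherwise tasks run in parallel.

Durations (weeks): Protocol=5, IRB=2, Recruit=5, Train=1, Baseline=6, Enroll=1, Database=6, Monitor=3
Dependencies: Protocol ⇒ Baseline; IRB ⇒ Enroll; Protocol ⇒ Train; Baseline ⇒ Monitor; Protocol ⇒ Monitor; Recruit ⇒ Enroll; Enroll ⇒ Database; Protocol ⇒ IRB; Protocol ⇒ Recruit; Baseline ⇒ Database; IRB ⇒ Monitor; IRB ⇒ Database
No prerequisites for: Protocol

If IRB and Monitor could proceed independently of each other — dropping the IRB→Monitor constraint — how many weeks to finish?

Original critical path: Protocol→Recruit→Enroll→Database = 5+5+1+6 = 17 ⇒ 17 weeks.
Dropping IRB→Monitor doesn't change Monitor's earliest start (11); another predecessor still binds.
After: Protocol→Recruit→Enroll→Database = 5+5+1+6 = 17 → 17 weeks.

17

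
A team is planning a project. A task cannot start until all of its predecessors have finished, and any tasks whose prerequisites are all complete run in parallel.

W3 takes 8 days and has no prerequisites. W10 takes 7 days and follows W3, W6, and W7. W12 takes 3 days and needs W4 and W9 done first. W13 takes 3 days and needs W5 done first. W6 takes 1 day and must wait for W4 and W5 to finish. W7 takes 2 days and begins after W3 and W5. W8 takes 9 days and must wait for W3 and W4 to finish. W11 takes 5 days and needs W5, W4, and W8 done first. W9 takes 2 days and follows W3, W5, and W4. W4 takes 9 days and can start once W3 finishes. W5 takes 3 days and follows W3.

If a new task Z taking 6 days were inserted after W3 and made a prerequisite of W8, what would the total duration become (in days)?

Originally the plan takes 31 days.
With Z inserted, W8 now waits for max(W3, W4, Z).
New critical path: W3→W4→W8→W11 = 8+9+9+5 = 31 ⇒ 31 days.

31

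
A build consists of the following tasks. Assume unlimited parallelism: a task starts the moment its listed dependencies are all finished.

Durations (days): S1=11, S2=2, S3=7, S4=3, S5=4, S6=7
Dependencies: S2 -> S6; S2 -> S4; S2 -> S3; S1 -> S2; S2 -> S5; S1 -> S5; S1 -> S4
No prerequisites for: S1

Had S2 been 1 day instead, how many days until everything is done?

Actual critical path: S1→S2→S3 = 11+2+7 = 20 ⇒ 20 days.
S2 lies on that path, so at 1 day the path becomes 19 days.
The critical path is still S1→S2→S3; finish is now 19 days.

19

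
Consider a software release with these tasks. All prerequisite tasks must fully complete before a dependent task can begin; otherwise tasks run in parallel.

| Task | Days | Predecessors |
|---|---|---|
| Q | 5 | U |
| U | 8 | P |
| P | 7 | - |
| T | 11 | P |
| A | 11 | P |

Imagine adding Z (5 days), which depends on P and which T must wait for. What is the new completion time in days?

Originally the project takes 20 days.
With Z inserted, T now waits for max(P, Z).
New critical path: P→Z→T = 7+5+11 = 23 ⇒ 23 days.

23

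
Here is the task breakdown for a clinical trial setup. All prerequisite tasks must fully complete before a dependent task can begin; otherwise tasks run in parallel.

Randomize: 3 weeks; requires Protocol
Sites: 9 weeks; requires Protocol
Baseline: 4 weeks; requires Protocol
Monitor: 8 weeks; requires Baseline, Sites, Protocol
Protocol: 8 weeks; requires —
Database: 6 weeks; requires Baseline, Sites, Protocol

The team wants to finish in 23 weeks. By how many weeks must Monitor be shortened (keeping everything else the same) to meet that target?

2

Current finish: 25 weeks; target: 23.
Monitor is on every critical path, so each week cut from Monitor cuts the finish by one (this holds down to a finish of 23).
Need 25 − 23 = 2 weeks off Monitor → Monitor becomes 6 weeks, finish becomes 23.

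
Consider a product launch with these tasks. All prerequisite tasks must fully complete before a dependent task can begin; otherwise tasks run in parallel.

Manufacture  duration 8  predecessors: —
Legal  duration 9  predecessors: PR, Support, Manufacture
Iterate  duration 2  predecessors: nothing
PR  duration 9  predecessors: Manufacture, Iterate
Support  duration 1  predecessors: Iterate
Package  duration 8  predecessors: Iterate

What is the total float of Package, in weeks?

Manufacture→PR→Legal = 8+9+9 = 26 sets the makespan at 26 weeks.
Package finishes as early as 10 and must finish by 26.
Float = 26 − 10 = 16.

16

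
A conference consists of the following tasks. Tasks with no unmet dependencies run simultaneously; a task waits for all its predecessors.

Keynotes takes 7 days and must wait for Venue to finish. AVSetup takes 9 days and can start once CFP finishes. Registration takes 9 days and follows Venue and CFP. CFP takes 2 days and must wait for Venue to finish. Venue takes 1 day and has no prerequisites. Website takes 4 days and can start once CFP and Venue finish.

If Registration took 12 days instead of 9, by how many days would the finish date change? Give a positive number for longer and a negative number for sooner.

3

Baseline: Venue→CFP→Registration = 1+2+9 = 12 → 12 days.
Since Registration is critical, the +3 change carries straight to that chain (now 15 days).
That remains the longest chain; total 15 days.
Change in finish: 15 − 12 = +3 days.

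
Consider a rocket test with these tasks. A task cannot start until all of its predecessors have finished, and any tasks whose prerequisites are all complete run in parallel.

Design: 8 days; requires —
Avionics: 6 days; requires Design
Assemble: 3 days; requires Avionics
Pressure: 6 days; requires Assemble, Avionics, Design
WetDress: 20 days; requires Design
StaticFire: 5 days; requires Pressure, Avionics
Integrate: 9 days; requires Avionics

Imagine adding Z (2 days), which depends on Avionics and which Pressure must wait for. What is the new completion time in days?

28

Originally the job takes 28 days.
With Z inserted, Pressure now waits for max(Assemble, Avionics, Design, Z).
New critical path: Design→Avionics→Assemble→Pressure→StaticFire = 8+6+3+6+5 = 28 ⇒ 28 days.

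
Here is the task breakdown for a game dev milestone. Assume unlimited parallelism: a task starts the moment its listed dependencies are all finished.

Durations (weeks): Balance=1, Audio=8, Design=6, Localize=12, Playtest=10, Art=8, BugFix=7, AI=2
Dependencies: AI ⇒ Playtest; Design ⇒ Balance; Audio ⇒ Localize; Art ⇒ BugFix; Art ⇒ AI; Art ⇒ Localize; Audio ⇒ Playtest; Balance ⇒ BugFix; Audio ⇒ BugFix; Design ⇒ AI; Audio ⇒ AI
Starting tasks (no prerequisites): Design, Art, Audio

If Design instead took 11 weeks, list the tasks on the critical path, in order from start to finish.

Design, AI, Playtest

Baseline: Art→AI→Playtest = 8+2+10 = 20 → 20 weeks.
Design has 2 weeks of float (longest path through it is 18).
The binding chain switches to Design→AI→Playtest = 11+2+10 = 23; finish 23 weeks.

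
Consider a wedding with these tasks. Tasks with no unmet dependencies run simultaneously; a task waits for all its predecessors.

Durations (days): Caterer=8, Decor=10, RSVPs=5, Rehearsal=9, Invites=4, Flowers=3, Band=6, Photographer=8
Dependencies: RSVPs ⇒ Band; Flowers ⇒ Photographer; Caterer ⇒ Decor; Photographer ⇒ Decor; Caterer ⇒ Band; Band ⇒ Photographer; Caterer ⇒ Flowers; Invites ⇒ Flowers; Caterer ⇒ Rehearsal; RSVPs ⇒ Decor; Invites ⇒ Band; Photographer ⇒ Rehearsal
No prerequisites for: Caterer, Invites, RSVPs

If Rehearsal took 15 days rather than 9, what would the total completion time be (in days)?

Baseline: Caterer→Band→Photographer→Decor = 8+6+8+10 = 32 → 32 days.
The longest path through Rehearsal is only 31 days, so Rehearsal has float 1.
The binding chain switches to Caterer→Band→Photographer→Rehearsal = 8+6+8+15 = 37; finish 37 days.

37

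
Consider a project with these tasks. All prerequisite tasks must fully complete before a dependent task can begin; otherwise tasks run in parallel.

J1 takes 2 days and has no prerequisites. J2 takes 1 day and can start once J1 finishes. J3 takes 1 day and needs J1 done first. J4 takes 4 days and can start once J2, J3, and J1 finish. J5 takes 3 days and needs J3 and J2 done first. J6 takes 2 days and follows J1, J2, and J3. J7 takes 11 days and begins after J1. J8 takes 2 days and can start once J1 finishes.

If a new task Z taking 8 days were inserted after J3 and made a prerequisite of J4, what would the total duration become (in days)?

15

Originally the plan takes 13 days.
With Z inserted, J4 now waits for max(J2, J3, J1, Z).
New critical path: J1→J3→Z→J4 = 2+1+8+4 = 15 ⇒ 15 days.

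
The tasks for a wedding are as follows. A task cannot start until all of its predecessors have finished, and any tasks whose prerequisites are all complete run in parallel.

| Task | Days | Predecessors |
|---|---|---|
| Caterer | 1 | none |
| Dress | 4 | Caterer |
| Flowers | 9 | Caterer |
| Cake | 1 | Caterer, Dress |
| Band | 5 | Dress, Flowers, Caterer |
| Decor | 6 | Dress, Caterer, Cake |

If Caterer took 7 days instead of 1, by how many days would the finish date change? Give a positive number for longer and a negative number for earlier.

As given, the longest chain is Caterer→Flowers→Band = 1+9+5 = 15, so the finish is 15 days.
Caterer is on the critical path; changing it to 7 makes that path 21 days.
No other chain overtakes it, so the finish is 21 days.
Change in finish: 21 − 15 = +6 days.

6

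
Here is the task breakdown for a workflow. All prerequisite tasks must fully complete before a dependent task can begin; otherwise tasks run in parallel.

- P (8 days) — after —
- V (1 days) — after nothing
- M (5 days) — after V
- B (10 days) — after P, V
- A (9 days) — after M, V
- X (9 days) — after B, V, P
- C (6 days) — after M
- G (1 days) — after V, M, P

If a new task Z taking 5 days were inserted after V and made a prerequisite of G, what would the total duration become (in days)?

Originally the plan takes 27 days.
With Z inserted, G now waits for max(V, M, P, Z).
New critical path: P→B→X = 8+10+9 = 27 ⇒ 27 days.

27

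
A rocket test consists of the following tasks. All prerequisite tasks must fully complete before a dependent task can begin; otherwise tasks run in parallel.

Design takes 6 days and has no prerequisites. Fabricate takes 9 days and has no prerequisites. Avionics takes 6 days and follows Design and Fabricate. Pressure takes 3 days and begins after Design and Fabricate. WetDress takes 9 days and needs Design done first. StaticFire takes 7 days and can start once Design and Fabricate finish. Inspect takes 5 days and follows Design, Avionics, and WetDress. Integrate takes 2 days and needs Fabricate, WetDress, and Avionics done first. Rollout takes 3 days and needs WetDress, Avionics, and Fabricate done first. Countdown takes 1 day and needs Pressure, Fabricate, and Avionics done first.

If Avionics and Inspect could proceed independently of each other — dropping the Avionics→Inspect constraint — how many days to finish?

Before: longest chain Design→WetDress→Inspect = 6+9+5 = 20, finish 20.
Dropping Avionics→Inspect doesn't change Inspect's earliest start (15); another predecessor still binds.
New critical path: Design→WetDress→Inspect = 6+9+5 = 20 ⇒ 20 days.

20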